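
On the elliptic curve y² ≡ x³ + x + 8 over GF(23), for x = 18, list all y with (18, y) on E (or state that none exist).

x³ + 1x + 8 = 5858 ≡ 16 (mod 23).
Square roots of 16 mod 23: 4 and 19 (since 4² = 16 ≡ 16).

4, 19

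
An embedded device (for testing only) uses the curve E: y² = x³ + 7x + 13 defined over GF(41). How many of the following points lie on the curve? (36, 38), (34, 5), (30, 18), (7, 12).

(36, 38): 38² ≡ 9, rhs ≡ 17 → off.
(34, 5): 5² ≡ 25, rhs ≡ 31 → off.
(30, 18): 18² ≡ 37, rhs ≡ 40 → off.
(7, 12): 12² ≡ 21, rhs ≡ 36 → off.

0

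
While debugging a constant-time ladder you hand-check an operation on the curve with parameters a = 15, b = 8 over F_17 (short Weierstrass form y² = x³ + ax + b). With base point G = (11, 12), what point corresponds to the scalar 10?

Double-and-add on 10 = (1010)₂. Start with G = (11, 12) for the leading 1-bit.
double: tangent at (11, 12): λ = (3·11² + 15)/(2·12) ≡ 4/7. 7⁻¹ ≡ 5 (mod 17), so λ ≡ 4·5 ≡ 3.
  x = λ² - 11 - 11 = 9 - 22 ≡ 4; y = λ·(11 - 4) - 12 ≡ 9. → (4, 9)
double: tangent at (4, 9): λ = (3·4² + 15)/(2·9) ≡ 12/1. 1⁻¹ ≡ 1 (mod 17), so λ ≡ 12·1 ≡ 12.
  x = λ² - 4 - 4 = 144 - 8 ≡ 0; y = λ·(4 - 0) - 9 ≡ 5. → (0, 5)
add G: (0, 5) + (11, 12). λ = (12 - 5)/(11 - 0) ≡ 7/11 mod 17. 11⁻¹ ≡ 14 (mod 17) since 11·14 = 154 ≡ 1, so λ ≡ 13.
  x = λ² - 0 - 11 = 169 - 11 ≡ 5; y = λ·(0 - 5) - 5 ≡ 15. → (5, 15)
double: tangent at (5, 15): λ = (3·5² + 15)/(2·15) ≡ 5/13. 13⁻¹ ≡ 4 (mod 17), so λ ≡ 5·4 ≡ 3.
  x = λ² - 5 - 5 = 9 - 10 ≡ 16; y = λ·(5 - 16) - 15 ≡ 3. → (16, 3)

(16, 3)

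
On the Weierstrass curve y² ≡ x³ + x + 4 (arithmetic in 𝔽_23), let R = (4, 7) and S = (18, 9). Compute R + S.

(9, 12)

(4, 7) + (18, 9). λ = (9 - 7)/(18 - 4) ≡ 2/14 mod 23. 14⁻¹ ≡ 5 (mod 23), so λ ≡ 10.
  x = λ² - 4 - 18 = 100 - 22 ≡ 9; y = λ·(4 - 9) - 7 ≡ 12. → (9, 12)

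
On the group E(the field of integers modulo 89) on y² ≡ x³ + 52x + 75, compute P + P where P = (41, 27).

tangent at (41, 27): λ = (3·41² + 52)/(2·27) ≡ 22/54. 54⁻¹ ≡ 61 (mod 89), so λ ≡ 22·61 ≡ 7.
  x = λ² - 41 - 41 = 49 - 82 ≡ 56; y = λ·(41 - 56) - 27 ≡ 46. → (56, 46)

(56, 46)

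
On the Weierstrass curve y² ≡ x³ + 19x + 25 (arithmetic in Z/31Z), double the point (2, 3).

(27, 28)

tangent at (2, 3): λ = (3·2² + 19)/(2·3) ≡ 0/6. 6⁻¹ ≡ 26 (mod 31) since 6·26 = 156 ≡ 1, so λ ≡ 0·26 ≡ 0.
  x = λ² - 2 - 2 = 0 - 4 ≡ 27; y = λ·(2 - 27) - 3 ≡ 28. → (27, 28)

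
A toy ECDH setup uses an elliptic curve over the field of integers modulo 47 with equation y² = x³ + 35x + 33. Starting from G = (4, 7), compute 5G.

Repeated addition: build up to 5G.
2G: tangent at (4, 7): λ = (3·4² + 35)/(2·7) ≡ 36/14. 14⁻¹ ≡ 37 (mod 47), so λ ≡ 36·37 ≡ 16.
  x = λ² - 4 - 4 = 256 - 8 ≡ 13; y = λ·(4 - 13) - 7 ≡ 37. → (13, 37)
3G: (13, 37) + (4, 7). λ = (7 - 37)/(4 - 13) ≡ 17/38 mod 47. 38⁻¹ ≡ 26 (mod 47), so λ ≡ 19.
  x = λ² - 13 - 4 = 361 - 17 ≡ 15; y = λ·(13 - 15) - 37 ≡ 19. → (15, 19)
4G: (15, 19) + (4, 7). λ = (7 - 19)/(4 - 15) ≡ 35/36 mod 47. 36⁻¹ ≡ 17 (mod 47), so λ ≡ 31.
  x = λ² - 15 - 4 = 961 - 19 ≡ 2; y = λ·(15 - 2) - 19 ≡ 8. → (2, 8)
5G: (2, 8) + (4, 7). λ = (7 - 8)/(4 - 2) ≡ 46/2 mod 47. 2⁻¹ ≡ 24 (mod 47), so λ ≡ 23.
  x = λ² - 2 - 4 = 529 - 6 ≡ 6; y = λ·(2 - 6) - 8 ≡ 41. → (6, 41)

(6, 41)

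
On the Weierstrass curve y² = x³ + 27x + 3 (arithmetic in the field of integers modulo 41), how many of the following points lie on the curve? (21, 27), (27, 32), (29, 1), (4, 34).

(21, 27): 27² ≡ 32, rhs ≡ 32 → on.
(27, 32): 32² ≡ 40, rhs ≡ 38 → off.
(29, 1): 1² ≡ 1, rhs ≡ 1 → on.
(4, 34): 34² ≡ 8, rhs ≡ 11 → off.

2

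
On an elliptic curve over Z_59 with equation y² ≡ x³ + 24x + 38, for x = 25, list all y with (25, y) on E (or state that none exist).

x³ + 24x + 38 = 16263 ≡ 38 (mod 59).
38 is a non-residue mod 59; no y exists.

none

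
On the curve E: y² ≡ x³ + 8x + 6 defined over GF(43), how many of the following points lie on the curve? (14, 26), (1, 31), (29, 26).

(14, 26): 26² ≡ 31, rhs ≡ 24 → off.
(1, 31): 31² ≡ 15, rhs ≡ 15 → on.
(29, 26): 26² ≡ 31, rhs ≡ 31 → on.

2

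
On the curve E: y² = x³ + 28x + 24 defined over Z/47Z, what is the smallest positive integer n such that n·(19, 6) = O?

7

2P: tangent at (19, 6): λ = (3·19² + 28)/(2·6) ≡ 30/12. 12⁻¹ ≡ 4 (mod 47), so λ ≡ 30·4 ≡ 26.
  x = λ² - 19 - 19 = 676 - 38 ≡ 27; y = λ·(19 - 27) - 6 ≡ 21. → (27, 21)
3P: (27, 21) + (19, 6). λ = (6 - 21)/(19 - 27) ≡ 32/39 mod 47. 39⁻¹ ≡ 41 (mod 47) since 39·41 = 1599 ≡ 1, so λ ≡ 43.
  x = λ² - 27 - 19 = 1849 - 46 ≡ 17; y = λ·(27 - 17) - 21 ≡ 33. → (17, 33)
4P: (17, 33) + (19, 6). λ = (6 - 33)/(19 - 17) ≡ 20/2 mod 47. 2⁻¹ ≡ 24 (mod 47) since 2·24 = 48 ≡ 1, so λ ≡ 10.
  x = λ² - 17 - 19 = 100 - 36 ≡ 17; y = λ·(17 - 17) - 33 ≡ 14. → (17, 14)
5P: (17, 14) + (19, 6). λ = (6 - 14)/(19 - 17) ≡ 39/2 mod 47. 2⁻¹ ≡ 24 (mod 47) since 2·24 = 48 ≡ 1, so λ ≡ 43.
  x = λ² - 17 - 19 = 1849 - 36 ≡ 27; y = λ·(17 - 27) - 14 ≡ 26. → (27, 26)
6P: (27, 26) + (19, 6). λ = (6 - 26)/(19 - 27) ≡ 27/39 mod 47. 39⁻¹ ≡ 41 (mod 47), so λ ≡ 26.
  x = λ² - 27 - 19 = 676 - 46 ≡ 19; y = λ·(27 - 19) - 26 ≡ 41. → (19, 41)
7P: (19, 41) + (19, 6): same x and y₁ ≡ -y₂, so the sum is O.
7P = O, so the order is 7.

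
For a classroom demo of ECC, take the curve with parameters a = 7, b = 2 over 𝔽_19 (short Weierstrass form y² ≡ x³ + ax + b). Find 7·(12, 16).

(12, 16)

Write G = (12, 16).
Repeated addition: build up to 7G.
2G: tangent at (12, 16): λ = (3·12² + 7)/(2·16) ≡ 2/13. 13⁻¹ ≡ 3 (mod 19) since 13·3 = 39 ≡ 1, so λ ≡ 2·3 ≡ 6.
  x = λ² - 12 - 12 = 36 - 24 ≡ 12; y = λ·(12 - 12) - 16 ≡ 3. → (12, 3)
3G: (12, 3) + (12, 16): same x and y₁ ≡ -y₂, so the sum is 𝒪.
4G: 𝒪 + (12, 16) = (12, 16) (identity).
5G: tangent at (12, 16): λ = (3·12² + 7)/(2·16) ≡ 2/13. 13⁻¹ ≡ 3 (mod 19), so λ ≡ 2·3 ≡ 6.
  x = λ² - 12 - 12 = 36 - 24 ≡ 12; y = λ·(12 - 12) - 16 ≡ 3. → (12, 3)
6G: (12, 3) + (12, 16): same x and y₁ ≡ -y₂, so the sum is 𝒪.
7G: 𝒪 + (12, 16) = (12, 16) (identity).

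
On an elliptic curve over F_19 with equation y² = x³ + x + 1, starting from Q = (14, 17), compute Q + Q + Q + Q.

(15, 16)

Double-and-add on 4 = (100)₂. Start with Q = (14, 17) for the leading 1-bit.
double: tangent at (14, 17): λ = (3·14² + 1)/(2·17) ≡ 0/15. 15⁻¹ ≡ 14 (mod 19) since 15·14 = 210 ≡ 1, so λ ≡ 0·14 ≡ 0.
  x = λ² - 14 - 14 = 0 - 28 ≡ 10; y = λ·(14 - 10) - 17 ≡ 2. → (10, 2)
double: tangent at (10, 2): λ = (3·10² + 1)/(2·2) ≡ 16/4. 4⁻¹ ≡ 5 (mod 19), so λ ≡ 16·5 ≡ 4.
  x = λ² - 10 - 10 = 16 - 20 ≡ 15; y = λ·(10 - 15) - 2 ≡ 16. → (15, 16)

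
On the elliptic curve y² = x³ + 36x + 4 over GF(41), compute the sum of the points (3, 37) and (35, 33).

(28, 2)

(3, 37) + (35, 33). λ = (33 - 37)/(35 - 3) ≡ 37/32 mod 41. 32⁻¹ ≡ 9 (mod 41) since 32·9 = 288 ≡ 1, so λ ≡ 5.
  x = λ² - 3 - 35 = 25 - 38 ≡ 28; y = λ·(3 - 28) - 37 ≡ 2. → (28, 2)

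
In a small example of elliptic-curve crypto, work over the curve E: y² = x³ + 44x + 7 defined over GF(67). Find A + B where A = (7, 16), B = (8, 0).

(7, 16) + (8, 0). λ = (0 - 16)/(8 - 7) ≡ 51/1 mod 67. 1⁻¹ ≡ 1 (mod 67) since 1·1 = 1 ≡ 1, so λ ≡ 51.
  x = λ² - 7 - 8 = 2601 - 15 ≡ 40; y = λ·(7 - 40) - 16 ≡ 43. → (40, 43)

(40, 43)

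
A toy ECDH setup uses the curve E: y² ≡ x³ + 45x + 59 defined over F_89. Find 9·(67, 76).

(76, 83)

Write Q = (67, 76).
Repeated addition: build up to 9Q.
2Q: tangent at (67, 76): λ = (3·67² + 45)/(2·76) ≡ 73/63. 63⁻¹ ≡ 65 (mod 89), so λ ≡ 73·65 ≡ 28.
  x = λ² - 67 - 67 = 784 - 134 ≡ 27; y = λ·(67 - 27) - 76 ≡ 65. → (27, 65)
3Q: (27, 65) + (67, 76). λ = (76 - 65)/(67 - 27) ≡ 11/40 mod 89. 40⁻¹ ≡ 69 (mod 89), so λ ≡ 47.
  x = λ² - 27 - 67 = 2209 - 94 ≡ 68; y = λ·(27 - 68) - 65 ≡ 55. → (68, 55)
4Q: (68, 55) + (67, 76). λ = (76 - 55)/(67 - 68) ≡ 21/88 mod 89. 88⁻¹ ≡ 88 (mod 89), so λ ≡ 68.
  x = λ² - 68 - 67 = 4624 - 135 ≡ 39; y = λ·(68 - 39) - 55 ≡ 48. → (39, 48)
5Q: (39, 48) + (67, 76). λ = (76 - 48)/(67 - 39) ≡ 28/28 mod 89. 28⁻¹ ≡ 35 (mod 89), so λ ≡ 1.
  x = λ² - 39 - 67 = 1 - 106 ≡ 73; y = λ·(39 - 73) - 48 ≡ 7. → (73, 7)
6Q: (73, 7) + (67, 76). λ = (76 - 7)/(67 - 73) ≡ 69/83 mod 89. 83⁻¹ ≡ 74 (mod 89), so λ ≡ 33.
  x = λ² - 73 - 67 = 1089 - 140 ≡ 59; y = λ·(73 - 59) - 7 ≡ 10. → (59, 10)
7Q: (59, 10) + (67, 76). λ = (76 - 10)/(67 - 59) ≡ 66/8 mod 89. 8⁻¹ ≡ 78 (mod 89), so λ ≡ 75.
  x = λ² - 59 - 67 = 5625 - 126 ≡ 70; y = λ·(59 - 70) - 10 ≡ 55. → (70, 55)
8Q: (70, 55) + (67, 76). λ = (76 - 55)/(67 - 70) ≡ 21/86 mod 89. 86⁻¹ ≡ 59 (mod 89), so λ ≡ 82.
  x = λ² - 70 - 67 = 6724 - 137 ≡ 1; y = λ·(70 - 1) - 55 ≡ 85. → (1, 85)
9Q: (1, 85) + (67, 76). λ = (76 - 85)/(67 - 1) ≡ 80/66 mod 89. 66⁻¹ ≡ 58 (mod 89), so λ ≡ 12.
  x = λ² - 1 - 67 = 144 - 68 ≡ 76; y = λ·(1 - 76) - 85 ≡ 83. → (76, 83)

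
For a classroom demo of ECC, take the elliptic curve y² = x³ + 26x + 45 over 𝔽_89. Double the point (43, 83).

tangent at (43, 83): λ = (3·43² + 26)/(2·83) ≡ 55/77. 77⁻¹ ≡ 37 (mod 89), so λ ≡ 55·37 ≡ 77.
  x = λ² - 43 - 43 = 5929 - 86 ≡ 58; y = λ·(43 - 58) - 83 ≡ 8. → (58, 8)

(58, 8)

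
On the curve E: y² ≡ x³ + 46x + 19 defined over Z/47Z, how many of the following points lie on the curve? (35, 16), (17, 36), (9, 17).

(35, 16): 16² ≡ 21, rhs ≡ 42 → off.
(17, 36): 36² ≡ 27, rhs ≡ 27 → on.
(9, 17): 17² ≡ 7, rhs ≡ 34 → off.

1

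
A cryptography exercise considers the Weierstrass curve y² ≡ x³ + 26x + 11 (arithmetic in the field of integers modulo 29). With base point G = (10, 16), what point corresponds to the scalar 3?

(27, 3)

Repeated addition: build up to 3G.
2G: tangent at (10, 16): λ = (3·10² + 26)/(2·16) ≡ 7/3. 3⁻¹ ≡ 10 (mod 29) since 3·10 = 30 ≡ 1, so λ ≡ 7·10 ≡ 12.
  x = λ² - 10 - 10 = 144 - 20 ≡ 8; y = λ·(10 - 8) - 16 ≡ 8. → (8, 8)
3G: (8, 8) + (10, 16). λ = (16 - 8)/(10 - 8) ≡ 8/2 mod 29. 2⁻¹ ≡ 15 (mod 29), so λ ≡ 4.
  x = λ² - 8 - 10 = 16 - 18 ≡ 27; y = λ·(8 - 27) - 8 ≡ 3. → (27, 3)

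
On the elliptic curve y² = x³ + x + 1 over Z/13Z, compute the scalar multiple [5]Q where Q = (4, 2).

(11, 11)

Repeated addition: build up to 5Q.
2Q: tangent at (4, 2): λ = (3·4² + 1)/(2·2) ≡ 10/4. 4⁻¹ ≡ 10 (mod 13), so λ ≡ 10·10 ≡ 9.
  x = λ² - 4 - 4 = 81 - 8 ≡ 8; y = λ·(4 - 8) - 2 ≡ 1. → (8, 1)
3Q: (8, 1) + (4, 2). λ = (2 - 1)/(4 - 8) ≡ 1/9 mod 13. 9⁻¹ ≡ 3 (mod 13) since 9·3 = 27 ≡ 1, so λ ≡ 3.
  x = λ² - 8 - 4 = 9 - 12 ≡ 10; y = λ·(8 - 10) - 1 ≡ 6. → (10, 6)
4Q: (10, 6) + (4, 2). λ = (2 - 6)/(4 - 10) ≡ 9/7 mod 13. 7⁻¹ ≡ 2 (mod 13), so λ ≡ 5.
  x = λ² - 10 - 4 = 25 - 14 ≡ 11; y = λ·(10 - 11) - 6 ≡ 2. → (11, 2)
5Q: (11, 2) + (4, 2). λ = (2 - 2)/(4 - 11) ≡ 0/6 mod 13. 6⁻¹ ≡ 11 (mod 13), so λ ≡ 0.
  x = λ² - 11 - 4 = 0 - 15 ≡ 11; y = λ·(11 - 11) - 2 ≡ 11. → (11, 11)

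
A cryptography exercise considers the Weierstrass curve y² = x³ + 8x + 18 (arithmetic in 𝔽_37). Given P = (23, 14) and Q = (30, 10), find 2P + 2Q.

(14, 5)

First 2P:
Repeated addition: build up to 2P.
2P: tangent at (23, 14): λ = (3·23² + 8)/(2·14) ≡ 4/28. 28⁻¹ ≡ 4 (mod 37) since 28·4 = 112 ≡ 1, so λ ≡ 4·4 ≡ 16.
  x = λ² - 23 - 23 = 256 - 46 ≡ 25; y = λ·(23 - 25) - 14 ≡ 28. → (25, 28)
2P = (25, 28).
Next 2Q:
Repeated addition: build up to 2Q.
2Q: tangent at (30, 10): λ = (3·30² + 8)/(2·10) ≡ 7/20. 20⁻¹ ≡ 13 (mod 37) since 20·13 = 260 ≡ 1, so λ ≡ 7·13 ≡ 17.
  x = λ² - 30 - 30 = 289 - 60 ≡ 7; y = λ·(30 - 7) - 10 ≡ 11. → (7, 11)
2Q = (7, 11).
Finally 2P + 2Q:
(25, 28) + (7, 11). λ = (11 - 28)/(7 - 25) ≡ 20/19 mod 37. 19⁻¹ ≡ 2 (mod 37) since 19·2 = 38 ≡ 1, so λ ≡ 3.
  x = λ² - 25 - 7 = 9 - 32 ≡ 14; y = λ·(25 - 14) - 28 ≡ 5. → (14, 5)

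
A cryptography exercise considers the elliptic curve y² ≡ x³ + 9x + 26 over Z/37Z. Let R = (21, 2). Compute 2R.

tangent at (21, 2): λ = (3·21² + 9)/(2·2) ≡ 0/4. 4⁻¹ ≡ 28 (mod 37) since 4·28 = 112 ≡ 1, so λ ≡ 0·28 ≡ 0.
  x = λ² - 21 - 21 = 0 - 42 ≡ 32; y = λ·(21 - 32) - 2 ≡ 35. → (32, 35)

(32, 35)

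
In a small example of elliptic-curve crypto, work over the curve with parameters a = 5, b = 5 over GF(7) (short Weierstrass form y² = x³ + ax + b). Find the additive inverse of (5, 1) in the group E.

-(5, 1) = (5, -1 mod 7) = (5, 6).

(5, 6)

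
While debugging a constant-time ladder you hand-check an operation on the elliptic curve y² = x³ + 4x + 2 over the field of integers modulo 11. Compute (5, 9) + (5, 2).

The two points share x = 5 and their y-coordinates satisfy 9 + 2 ≡ 0 (mod 11), so they are inverses. Their sum is O.

O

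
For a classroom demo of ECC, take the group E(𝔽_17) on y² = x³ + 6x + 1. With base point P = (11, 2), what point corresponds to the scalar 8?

(9, 6)

Repeated addition: build up to 8P.
2P: tangent at (11, 2): λ = (3·11² + 6)/(2·2) ≡ 12/4. 4⁻¹ ≡ 13 (mod 17), so λ ≡ 12·13 ≡ 3.
  x = λ² - 11 - 11 = 9 - 22 ≡ 4; y = λ·(11 - 4) - 2 ≡ 2. → (4, 2)
3P: (4, 2) + (11, 2). λ = (2 - 2)/(11 - 4) ≡ 0/7 mod 17. 7⁻¹ ≡ 5 (mod 17) since 7·5 = 35 ≡ 1, so λ ≡ 0.
  x = λ² - 4 - 11 = 0 - 15 ≡ 2; y = λ·(4 - 2) - 2 ≡ 15. → (2, 15)
4P: (2, 15) + (11, 2). λ = (2 - 15)/(11 - 2) ≡ 4/9 mod 17. 9⁻¹ ≡ 2 (mod 17), so λ ≡ 8.
  x = λ² - 2 - 11 = 64 - 13 ≡ 0; y = λ·(2 - 0) - 15 ≡ 1. → (0, 1)
5P: (0, 1) + (11, 2). λ = (2 - 1)/(11 - 0) ≡ 1/11 mod 17. 11⁻¹ ≡ 14 (mod 17), so λ ≡ 14.
  x = λ² - 0 - 11 = 196 - 11 ≡ 15; y = λ·(0 - 15) - 1 ≡ 10. → (15, 10)
6P: (15, 10) + (11, 2). λ = (2 - 10)/(11 - 15) ≡ 9/13 mod 17. 13⁻¹ ≡ 4 (mod 17), so λ ≡ 2.
  x = λ² - 15 - 11 = 4 - 26 ≡ 12; y = λ·(15 - 12) - 10 ≡ 13. → (12, 13)
7P: (12, 13) + (11, 2). λ = (2 - 13)/(11 - 12) ≡ 6/16 mod 17. 16⁻¹ ≡ 16 (mod 17), so λ ≡ 11.
  x = λ² - 12 - 11 = 121 - 23 ≡ 13; y = λ·(12 - 13) - 13 ≡ 10. → (13, 10)
8P: (13, 10) + (11, 2). λ = (2 - 10)/(11 - 13) ≡ 9/15 mod 17. 15⁻¹ ≡ 8 (mod 17), so λ ≡ 4.
  x = λ² - 13 - 11 = 16 - 24 ≡ 9; y = λ·(13 - 9) - 10 ≡ 6. → (9, 6)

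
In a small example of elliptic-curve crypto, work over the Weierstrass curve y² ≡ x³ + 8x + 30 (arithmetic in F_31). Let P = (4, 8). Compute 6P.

(5, 28)

Repeated addition: build up to 6P.
2P: tangent at (4, 8): λ = (3·4² + 8)/(2·8) ≡ 25/16. 16⁻¹ ≡ 2 (mod 31), so λ ≡ 25·2 ≡ 19.
  x = λ² - 4 - 4 = 361 - 8 ≡ 12; y = λ·(4 - 12) - 8 ≡ 26. → (12, 26)
3P: (12, 26) + (4, 8). λ = (8 - 26)/(4 - 12) ≡ 13/23 mod 31. 23⁻¹ ≡ 27 (mod 31), so λ ≡ 10.
  x = λ² - 12 - 4 = 100 - 16 ≡ 22; y = λ·(12 - 22) - 26 ≡ 29. → (22, 29)
4P: (22, 29) + (4, 8). λ = (8 - 29)/(4 - 22) ≡ 10/13 mod 31. 13⁻¹ ≡ 12 (mod 31) since 13·12 = 156 ≡ 1, so λ ≡ 27.
  x = λ² - 22 - 4 = 729 - 26 ≡ 21; y = λ·(22 - 21) - 29 ≡ 29. → (21, 29)
5P: (21, 29) + (4, 8). λ = (8 - 29)/(4 - 21) ≡ 10/14 mod 31. 14⁻¹ ≡ 20 (mod 31), so λ ≡ 14.
  x = λ² - 21 - 4 = 196 - 25 ≡ 16; y = λ·(21 - 16) - 29 ≡ 10. → (16, 10)
6P: (16, 10) + (4, 8). λ = (8 - 10)/(4 - 16) ≡ 29/19 mod 31. 19⁻¹ ≡ 18 (mod 31) since 19·18 = 342 ≡ 1, so λ ≡ 26.
  x = λ² - 16 - 4 = 676 - 20 ≡ 5; y = λ·(16 - 5) - 10 ≡ 28. → (5, 28)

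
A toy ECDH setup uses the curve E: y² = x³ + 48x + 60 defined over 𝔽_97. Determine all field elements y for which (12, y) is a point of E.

x³ + 48x + 60 = 2364 ≡ 36 (mod 97).
Square roots of 36 mod 97: 6 and 91 (since 6² = 36 ≡ 36).

6, 91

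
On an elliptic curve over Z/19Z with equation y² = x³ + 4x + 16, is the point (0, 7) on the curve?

no

y² = 7² ≡ 11; x³ + 4x + 16 = 16 ≡ 16 (mod 19). 11 ≠ 16.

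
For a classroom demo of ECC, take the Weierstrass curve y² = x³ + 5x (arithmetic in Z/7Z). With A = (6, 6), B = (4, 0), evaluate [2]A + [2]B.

First 2A:
Repeated addition: build up to 2A.
2A: tangent at (6, 6): λ = (3·6² + 5)/(2·6) ≡ 1/5. 5⁻¹ ≡ 3 (mod 7), so λ ≡ 1·3 ≡ 3.
  x = λ² - 6 - 6 = 9 - 12 ≡ 4; y = λ·(6 - 4) - 6 ≡ 0. → (4, 0)
2A = (4, 0).
Next 2B:
Repeated addition: build up to 2B.
2B: (4, 0) + (4, 0): same x and y₁ ≡ -y₂, so the sum is 𝒪.
2B = 𝒪.
Finally 2A + 2B:
(4, 0) + 𝒪 = (4, 0) (identity).

(4, 0)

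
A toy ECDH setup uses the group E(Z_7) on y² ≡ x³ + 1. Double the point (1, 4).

(0, 6)

tangent at (1, 4): λ = (3·1² + 0)/(2·4) ≡ 3/1. 1⁻¹ ≡ 1 (mod 7) since 1·1 = 1 ≡ 1, so λ ≡ 3·1 ≡ 3.
  x = λ² - 1 - 1 = 9 - 2 ≡ 0; y = λ·(1 - 0) - 4 ≡ 6. → (0, 6)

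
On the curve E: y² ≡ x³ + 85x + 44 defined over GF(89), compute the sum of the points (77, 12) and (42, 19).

(77, 12) + (42, 19). λ = (19 - 12)/(42 - 77) ≡ 7/54 mod 89. 54⁻¹ ≡ 61 (mod 89), so λ ≡ 71.
  x = λ² - 77 - 42 = 5041 - 119 ≡ 27; y = λ·(77 - 27) - 12 ≡ 67. → (27, 67)

(27, 67)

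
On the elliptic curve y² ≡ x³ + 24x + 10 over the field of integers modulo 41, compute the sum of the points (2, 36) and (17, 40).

(31, 0)

(2, 36) + (17, 40). λ = (40 - 36)/(17 - 2) ≡ 4/15 mod 41. 15⁻¹ ≡ 11 (mod 41), so λ ≡ 3.
  x = λ² - 2 - 17 = 9 - 19 ≡ 31; y = λ·(2 - 31) - 36 ≡ 0. → (31, 0)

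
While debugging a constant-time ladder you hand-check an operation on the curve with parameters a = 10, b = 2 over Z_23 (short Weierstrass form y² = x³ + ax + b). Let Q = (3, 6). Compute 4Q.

(9, 4)

Double-and-add on 4 = (100)₂. Start with Q = (3, 6) for the leading 1-bit.
double: tangent at (3, 6): λ = (3·3² + 10)/(2·6) ≡ 14/12. 12⁻¹ ≡ 2 (mod 23), so λ ≡ 14·2 ≡ 5.
  x = λ² - 3 - 3 = 25 - 6 ≡ 19; y = λ·(3 - 19) - 6 ≡ 6. → (19, 6)
double: tangent at (19, 6): λ = (3·19² + 10)/(2·6) ≡ 12/12. 12⁻¹ ≡ 2 (mod 23), so λ ≡ 12·2 ≡ 1.
  x = λ² - 19 - 19 = 1 - 38 ≡ 9; y = λ·(19 - 9) - 6 ≡ 4. → (9, 4)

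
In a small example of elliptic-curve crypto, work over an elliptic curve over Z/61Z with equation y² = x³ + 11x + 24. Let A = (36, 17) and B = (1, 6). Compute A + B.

(36, 44)

(36, 17) + (1, 6). λ = (6 - 17)/(1 - 36) ≡ 50/26 mod 61. 26⁻¹ ≡ 54 (mod 61), so λ ≡ 16.
  x = λ² - 36 - 1 = 256 - 37 ≡ 36; y = λ·(36 - 36) - 17 ≡ 44. → (36, 44)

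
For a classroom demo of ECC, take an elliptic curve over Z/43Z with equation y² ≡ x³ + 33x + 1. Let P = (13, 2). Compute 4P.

(24, 13)

Repeated addition: build up to 4P.
2P: tangent at (13, 2): λ = (3·13² + 33)/(2·2) ≡ 24/4. 4⁻¹ ≡ 11 (mod 43), so λ ≡ 24·11 ≡ 6.
  x = λ² - 13 - 13 = 36 - 26 ≡ 10; y = λ·(13 - 10) - 2 ≡ 16. → (10, 16)
3P: (10, 16) + (13, 2). λ = (2 - 16)/(13 - 10) ≡ 29/3 mod 43. 3⁻¹ ≡ 29 (mod 43), so λ ≡ 24.
  x = λ² - 10 - 13 = 576 - 23 ≡ 37; y = λ·(10 - 37) - 16 ≡ 24. → (37, 24)
4P: (37, 24) + (13, 2). λ = (2 - 24)/(13 - 37) ≡ 21/19 mod 43. 19⁻¹ ≡ 34 (mod 43), so λ ≡ 26.
  x = λ² - 37 - 13 = 676 - 50 ≡ 24; y = λ·(37 - 24) - 24 ≡ 13. → (24, 13)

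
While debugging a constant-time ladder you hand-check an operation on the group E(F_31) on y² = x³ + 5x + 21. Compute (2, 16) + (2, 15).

The two points share x = 2 and their y-coordinates satisfy 16 + 15 ≡ 0 (mod 31), so they are inverses. Their sum is 𝒪.

O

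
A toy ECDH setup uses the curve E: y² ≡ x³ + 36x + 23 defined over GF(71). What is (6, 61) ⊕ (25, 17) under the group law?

(6, 61) + (25, 17). λ = (17 - 61)/(25 - 6) ≡ 27/19 mod 71. 19⁻¹ ≡ 15 (mod 71) since 19·15 = 285 ≡ 1, so λ ≡ 50.
  x = λ² - 6 - 25 = 2500 - 31 ≡ 55; y = λ·(6 - 55) - 61 ≡ 45. → (55, 45)

(55, 45)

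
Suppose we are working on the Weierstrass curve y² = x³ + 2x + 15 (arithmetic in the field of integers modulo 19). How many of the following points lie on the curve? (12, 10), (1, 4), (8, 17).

0

(12, 10): 10² ≡ 5, rhs ≡ 0 → off.
(1, 4): 4² ≡ 16, rhs ≡ 18 → off.
(8, 17): 17² ≡ 4, rhs ≡ 11 → off.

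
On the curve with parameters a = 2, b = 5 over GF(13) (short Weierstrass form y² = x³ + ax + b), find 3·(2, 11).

(3, 8)

Write P = (2, 11).
Repeated addition: build up to 3P.
2P: tangent at (2, 11): λ = (3·2² + 2)/(2·11) ≡ 1/9. 9⁻¹ ≡ 3 (mod 13), so λ ≡ 1·3 ≡ 3.
  x = λ² - 2 - 2 = 9 - 4 ≡ 5; y = λ·(2 - 5) - 11 ≡ 6. → (5, 6)
3P: (5, 6) + (2, 11). λ = (11 - 6)/(2 - 5) ≡ 5/10 mod 13. 10⁻¹ ≡ 4 (mod 13), so λ ≡ 7.
  x = λ² - 5 - 2 = 49 - 7 ≡ 3; y = λ·(5 - 3) - 6 ≡ 8. → (3, 8)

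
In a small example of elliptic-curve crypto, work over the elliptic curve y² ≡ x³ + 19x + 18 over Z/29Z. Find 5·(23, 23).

Write G = (23, 23).
Repeated addition: build up to 5G.
2G: tangent at (23, 23): λ = (3·23² + 19)/(2·23) ≡ 11/17. 17⁻¹ ≡ 12 (mod 29) since 17·12 = 204 ≡ 1, so λ ≡ 11·12 ≡ 16.
  x = λ² - 23 - 23 = 256 - 46 ≡ 7; y = λ·(23 - 7) - 23 ≡ 1. → (7, 1)
3G: (7, 1) + (23, 23). λ = (23 - 1)/(23 - 7) ≡ 22/16 mod 29. 16⁻¹ ≡ 20 (mod 29) since 16·20 = 320 ≡ 1, so λ ≡ 5.
  x = λ² - 7 - 23 = 25 - 30 ≡ 24; y = λ·(7 - 24) - 1 ≡ 1. → (24, 1)
4G: (24, 1) + (23, 23). λ = (23 - 1)/(23 - 24) ≡ 22/28 mod 29. 28⁻¹ ≡ 28 (mod 29) since 28·28 = 784 ≡ 1, so λ ≡ 7.
  x = λ² - 24 - 23 = 49 - 47 ≡ 2; y = λ·(24 - 2) - 1 ≡ 8. → (2, 8)
5G: (2, 8) + (23, 23). λ = (23 - 8)/(23 - 2) ≡ 15/21 mod 29. 21⁻¹ ≡ 18 (mod 29) since 21·18 = 378 ≡ 1, so λ ≡ 9.
  x = λ² - 2 - 23 = 81 - 25 ≡ 27; y = λ·(2 - 27) - 8 ≡ 28. → (27, 28)

(27, 28)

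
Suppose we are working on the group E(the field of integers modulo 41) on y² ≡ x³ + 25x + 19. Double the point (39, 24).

(6, 4)

tangent at (39, 24): λ = (3·39² + 25)/(2·24) ≡ 37/7. 7⁻¹ ≡ 6 (mod 41), so λ ≡ 37·6 ≡ 17.
  x = λ² - 39 - 39 = 289 - 78 ≡ 6; y = λ·(39 - 6) - 24 ≡ 4. → (6, 4)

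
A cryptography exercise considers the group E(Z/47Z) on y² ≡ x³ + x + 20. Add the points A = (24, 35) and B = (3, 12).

(5, 44)

(24, 35) + (3, 12). λ = (12 - 35)/(3 - 24) ≡ 24/26 mod 47. 26⁻¹ ≡ 38 (mod 47), so λ ≡ 19.
  x = λ² - 24 - 3 = 361 - 27 ≡ 5; y = λ·(24 - 5) - 35 ≡ 44. → (5, 44)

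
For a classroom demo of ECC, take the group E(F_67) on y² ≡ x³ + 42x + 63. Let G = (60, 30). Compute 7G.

Double-and-add on 7 = (111)₂. Start with G = (60, 30) for the leading 1-bit.
double: tangent at (60, 30): λ = (3·60² + 42)/(2·30) ≡ 55/60. 60⁻¹ ≡ 19 (mod 67) since 60·19 = 1140 ≡ 1, so λ ≡ 55·19 ≡ 40.
  x = λ² - 60 - 60 = 1600 - 120 ≡ 6; y = λ·(60 - 6) - 30 ≡ 53. → (6, 53)
add G: (6, 53) + (60, 30). λ = (30 - 53)/(60 - 6) ≡ 44/54 mod 67. 54⁻¹ ≡ 36 (mod 67), so λ ≡ 43.
  x = λ² - 6 - 60 = 1849 - 66 ≡ 41; y = λ·(6 - 41) - 53 ≡ 50. → (41, 50)
double: tangent at (41, 50): λ = (3·41² + 42)/(2·50) ≡ 60/33. 33⁻¹ ≡ 65 (mod 67) since 33·65 = 2145 ≡ 1, so λ ≡ 60·65 ≡ 14.
  x = λ² - 41 - 41 = 196 - 82 ≡ 47; y = λ·(41 - 47) - 50 ≡ 0. → (47, 0)
add G: (47, 0) + (60, 30). λ = (30 - 0)/(60 - 47) ≡ 30/13 mod 67. 13⁻¹ ≡ 31 (mod 67), so λ ≡ 59.
  x = λ² - 47 - 60 = 3481 - 107 ≡ 24; y = λ·(47 - 24) - 0 ≡ 17. → (24, 17)

(24, 17)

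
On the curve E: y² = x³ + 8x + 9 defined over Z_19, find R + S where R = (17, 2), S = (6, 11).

(13, 12)

(17, 2) + (6, 11). λ = (11 - 2)/(6 - 17) ≡ 9/8 mod 19. 8⁻¹ ≡ 12 (mod 19) since 8·12 = 96 ≡ 1, so λ ≡ 13.
  x = λ² - 17 - 6 = 169 - 23 ≡ 13; y = λ·(17 - 13) - 2 ≡ 12. → (13, 12)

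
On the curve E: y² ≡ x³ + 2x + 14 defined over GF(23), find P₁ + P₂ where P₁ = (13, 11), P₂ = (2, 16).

(13, 11) + (2, 16). λ = (16 - 11)/(2 - 13) ≡ 5/12 mod 23. 12⁻¹ ≡ 2 (mod 23), so λ ≡ 10.
  x = λ² - 13 - 2 = 100 - 15 ≡ 16; y = λ·(13 - 16) - 11 ≡ 5. → (16, 5)

(16, 5)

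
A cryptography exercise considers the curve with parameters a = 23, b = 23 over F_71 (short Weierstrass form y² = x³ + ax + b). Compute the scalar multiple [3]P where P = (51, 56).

Repeated addition: build up to 3P.
2P: tangent at (51, 56): λ = (3·51² + 23)/(2·56) ≡ 16/41. 41⁻¹ ≡ 26 (mod 71), so λ ≡ 16·26 ≡ 61.
  x = λ² - 51 - 51 = 3721 - 102 ≡ 69; y = λ·(51 - 69) - 56 ≡ 53. → (69, 53)
3P: (69, 53) + (51, 56). λ = (56 - 53)/(51 - 69) ≡ 3/53 mod 71. 53⁻¹ ≡ 67 (mod 71), so λ ≡ 59.
  x = λ² - 69 - 51 = 3481 - 120 ≡ 24; y = λ·(69 - 24) - 53 ≡ 46. → (24, 46)

(24, 46)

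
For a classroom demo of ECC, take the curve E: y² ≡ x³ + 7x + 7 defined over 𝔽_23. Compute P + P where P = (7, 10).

tangent at (7, 10): λ = (3·7² + 7)/(2·10) ≡ 16/20. 20⁻¹ ≡ 15 (mod 23) since 20·15 = 300 ≡ 1, so λ ≡ 16·15 ≡ 10.
  x = λ² - 7 - 7 = 100 - 14 ≡ 17; y = λ·(7 - 17) - 10 ≡ 5. → (17, 5)

(17, 5)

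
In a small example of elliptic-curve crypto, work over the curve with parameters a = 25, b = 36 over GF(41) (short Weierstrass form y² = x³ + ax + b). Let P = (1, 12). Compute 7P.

(1, 29)

Repeated addition: build up to 7P.
2P: tangent at (1, 12): λ = (3·1² + 25)/(2·12) ≡ 28/24. 24⁻¹ ≡ 12 (mod 41) since 24·12 = 288 ≡ 1, so λ ≡ 28·12 ≡ 8.
  x = λ² - 1 - 1 = 64 - 2 ≡ 21; y = λ·(1 - 21) - 12 ≡ 33. → (21, 33)
3P: (21, 33) + (1, 12). λ = (12 - 33)/(1 - 21) ≡ 20/21 mod 41. 21⁻¹ ≡ 2 (mod 41), so λ ≡ 40.
  x = λ² - 21 - 1 = 1600 - 22 ≡ 20; y = λ·(21 - 20) - 33 ≡ 7. → (20, 7)
4P: (20, 7) + (1, 12). λ = (12 - 7)/(1 - 20) ≡ 5/22 mod 41. 22⁻¹ ≡ 28 (mod 41), so λ ≡ 17.
  x = λ² - 20 - 1 = 289 - 21 ≡ 22; y = λ·(20 - 22) - 7 ≡ 0. → (22, 0)
5P: (22, 0) + (1, 12). λ = (12 - 0)/(1 - 22) ≡ 12/20 mod 41. 20⁻¹ ≡ 39 (mod 41), so λ ≡ 17.
  x = λ² - 22 - 1 = 289 - 23 ≡ 20; y = λ·(22 - 20) - 0 ≡ 34. → (20, 34)
6P: (20, 34) + (1, 12). λ = (12 - 34)/(1 - 20) ≡ 19/22 mod 41. 22⁻¹ ≡ 28 (mod 41), so λ ≡ 40.
  x = λ² - 20 - 1 = 1600 - 21 ≡ 21; y = λ·(20 - 21) - 34 ≡ 8. → (21, 8)
7P: (21, 8) + (1, 12). λ = (12 - 8)/(1 - 21) ≡ 4/21 mod 41. 21⁻¹ ≡ 2 (mod 41) since 21·2 = 42 ≡ 1, so λ ≡ 8.
  x = λ² - 21 - 1 = 64 - 22 ≡ 1; y = λ·(21 - 1) - 8 ≡ 29. → (1, 29)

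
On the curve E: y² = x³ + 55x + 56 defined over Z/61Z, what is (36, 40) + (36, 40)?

(2, 33)

tangent at (36, 40): λ = (3·36² + 55)/(2·40) ≡ 39/19. 19⁻¹ ≡ 45 (mod 61), so λ ≡ 39·45 ≡ 47.
  x = λ² - 36 - 36 = 2209 - 72 ≡ 2; y = λ·(36 - 2) - 40 ≡ 33. → (2, 33)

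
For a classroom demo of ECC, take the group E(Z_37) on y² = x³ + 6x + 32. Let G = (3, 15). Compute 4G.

(4, 34)

Repeated addition: build up to 4G.
2G: tangent at (3, 15): λ = (3·3² + 6)/(2·15) ≡ 33/30. 30⁻¹ ≡ 21 (mod 37) since 30·21 = 630 ≡ 1, so λ ≡ 33·21 ≡ 27.
  x = λ² - 3 - 3 = 729 - 6 ≡ 20; y = λ·(3 - 20) - 15 ≡ 7. → (20, 7)
3G: (20, 7) + (3, 15). λ = (15 - 7)/(3 - 20) ≡ 8/20 mod 37. 20⁻¹ ≡ 13 (mod 37), so λ ≡ 30.
  x = λ² - 20 - 3 = 900 - 23 ≡ 26; y = λ·(20 - 26) - 7 ≡ 35. → (26, 35)
4G: (26, 35) + (3, 15). λ = (15 - 35)/(3 - 26) ≡ 17/14 mod 37. 14⁻¹ ≡ 8 (mod 37), so λ ≡ 25.
  x = λ² - 26 - 3 = 625 - 29 ≡ 4; y = λ·(26 - 4) - 35 ≡ 34. → (4, 34)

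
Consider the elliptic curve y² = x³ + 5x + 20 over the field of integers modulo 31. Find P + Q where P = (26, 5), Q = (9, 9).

(26, 5) + (9, 9). λ = (9 - 5)/(9 - 26) ≡ 4/14 mod 31. 14⁻¹ ≡ 20 (mod 31), so λ ≡ 18.
  x = λ² - 26 - 9 = 324 - 35 ≡ 10; y = λ·(26 - 10) - 5 ≡ 4. → (10, 4)

(10, 4)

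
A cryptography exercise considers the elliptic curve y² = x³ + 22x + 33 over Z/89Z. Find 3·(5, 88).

(25, 59)

Write P = (5, 88).
Repeated addition: build up to 3P.
2P: tangent at (5, 88): λ = (3·5² + 22)/(2·88) ≡ 8/87. 87⁻¹ ≡ 44 (mod 89), so λ ≡ 8·44 ≡ 85.
  x = λ² - 5 - 5 = 7225 - 10 ≡ 6; y = λ·(5 - 6) - 88 ≡ 5. → (6, 5)
3P: (6, 5) + (5, 88). λ = (88 - 5)/(5 - 6) ≡ 83/88 mod 89. 88⁻¹ ≡ 88 (mod 89), so λ ≡ 6.
  x = λ² - 6 - 5 = 36 - 11 ≡ 25; y = λ·(6 - 25) - 5 ≡ 59. → (25, 59)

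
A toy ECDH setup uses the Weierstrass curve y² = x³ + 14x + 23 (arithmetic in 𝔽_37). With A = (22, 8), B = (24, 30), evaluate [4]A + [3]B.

(14, 22)

First 4A:
Repeated addition: build up to 4A.
2A: tangent at (22, 8): λ = (3·22² + 14)/(2·8) ≡ 23/16. 16⁻¹ ≡ 7 (mod 37), so λ ≡ 23·7 ≡ 13.
  x = λ² - 22 - 22 = 169 - 44 ≡ 14; y = λ·(22 - 14) - 8 ≡ 22. → (14, 22)
3A: (14, 22) + (22, 8). λ = (8 - 22)/(22 - 14) ≡ 23/8 mod 37. 8⁻¹ ≡ 14 (mod 37), so λ ≡ 26.
  x = λ² - 14 - 22 = 676 - 36 ≡ 11; y = λ·(14 - 11) - 22 ≡ 19. → (11, 19)
4A: (11, 19) + (22, 8). λ = (8 - 19)/(22 - 11) ≡ 26/11 mod 37. 11⁻¹ ≡ 27 (mod 37) since 11·27 = 297 ≡ 1, so λ ≡ 36.
  x = λ² - 11 - 22 = 1296 - 33 ≡ 5; y = λ·(11 - 5) - 19 ≡ 12. → (5, 12)
4A = (5, 12).
Next 3B:
Repeated addition: build up to 3B.
2B: tangent at (24, 30): λ = (3·24² + 14)/(2·30) ≡ 3/23. 23⁻¹ ≡ 29 (mod 37), so λ ≡ 3·29 ≡ 13.
  x = λ² - 24 - 24 = 169 - 48 ≡ 10; y = λ·(24 - 10) - 30 ≡ 4. → (10, 4)
3B: (10, 4) + (24, 30). λ = (30 - 4)/(24 - 10) ≡ 26/14 mod 37. 14⁻¹ ≡ 8 (mod 37) since 14·8 = 112 ≡ 1, so λ ≡ 23.
  x = λ² - 10 - 24 = 529 - 34 ≡ 14; y = λ·(10 - 14) - 4 ≡ 15. → (14, 15)
3B = (14, 15).
Finally 4A + 3B:
(5, 12) + (14, 15). λ = (15 - 12)/(14 - 5) ≡ 3/9 mod 37. 9⁻¹ ≡ 33 (mod 37) since 9·33 = 297 ≡ 1, so λ ≡ 25.
  x = λ² - 5 - 14 = 625 - 19 ≡ 14; y = λ·(5 - 14) - 12 ≡ 22. → (14, 22)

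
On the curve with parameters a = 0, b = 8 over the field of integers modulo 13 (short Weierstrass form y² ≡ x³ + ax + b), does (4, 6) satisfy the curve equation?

y² = 6² ≡ 10; x³ + 0x + 8 = 72 ≡ 7 (mod 13). 10 ≠ 7.

no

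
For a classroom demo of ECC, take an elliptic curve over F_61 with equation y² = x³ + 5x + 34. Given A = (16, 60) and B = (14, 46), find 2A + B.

First 2A:
Repeated addition: build up to 2A.
2A: tangent at (16, 60): λ = (3·16² + 5)/(2·60) ≡ 41/59. 59⁻¹ ≡ 30 (mod 61), so λ ≡ 41·30 ≡ 10.
  x = λ² - 16 - 16 = 100 - 32 ≡ 7; y = λ·(16 - 7) - 60 ≡ 30. → (7, 30)
2A = (7, 30).
Finally 2A + B:
(7, 30) + (14, 46). λ = (46 - 30)/(14 - 7) ≡ 16/7 mod 61. 7⁻¹ ≡ 35 (mod 61) since 7·35 = 245 ≡ 1, so λ ≡ 11.
  x = λ² - 7 - 14 = 121 - 21 ≡ 39; y = λ·(7 - 39) - 30 ≡ 45. → (39, 45)

(39, 45)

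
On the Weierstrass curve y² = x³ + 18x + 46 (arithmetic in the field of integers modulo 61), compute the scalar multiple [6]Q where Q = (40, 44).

(50, 15)

Repeated addition: build up to 6Q.
2Q: tangent at (40, 44): λ = (3·40² + 18)/(2·44) ≡ 60/27. 27⁻¹ ≡ 52 (mod 61), so λ ≡ 60·52 ≡ 9.
  x = λ² - 40 - 40 = 81 - 80 ≡ 1; y = λ·(40 - 1) - 44 ≡ 2. → (1, 2)
3Q: (1, 2) + (40, 44). λ = (44 - 2)/(40 - 1) ≡ 42/39 mod 61. 39⁻¹ ≡ 36 (mod 61) since 39·36 = 1404 ≡ 1, so λ ≡ 48.
  x = λ² - 1 - 40 = 2304 - 41 ≡ 6; y = λ·(1 - 6) - 2 ≡ 2. → (6, 2)
4Q: (6, 2) + (40, 44). λ = (44 - 2)/(40 - 6) ≡ 42/34 mod 61. 34⁻¹ ≡ 9 (mod 61), so λ ≡ 12.
  x = λ² - 6 - 40 = 144 - 46 ≡ 37; y = λ·(6 - 37) - 2 ≡ 53. → (37, 53)
5Q: (37, 53) + (40, 44). λ = (44 - 53)/(40 - 37) ≡ 52/3 mod 61. 3⁻¹ ≡ 41 (mod 61) since 3·41 = 123 ≡ 1, so λ ≡ 58.
  x = λ² - 37 - 40 = 3364 - 77 ≡ 54; y = λ·(37 - 54) - 53 ≡ 59. → (54, 59)
6Q: (54, 59) + (40, 44). λ = (44 - 59)/(40 - 54) ≡ 46/47 mod 61. 47⁻¹ ≡ 13 (mod 61), so λ ≡ 49.
  x = λ² - 54 - 40 = 2401 - 94 ≡ 50; y = λ·(54 - 50) - 59 ≡ 15. → (50, 15)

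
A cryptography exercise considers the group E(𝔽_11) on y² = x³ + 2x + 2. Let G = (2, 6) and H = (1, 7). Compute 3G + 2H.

First 3G:
Repeated addition: build up to 3G.
2G: tangent at (2, 6): λ = (3·2² + 2)/(2·6) ≡ 3/1. 1⁻¹ ≡ 1 (mod 11), so λ ≡ 3·1 ≡ 3.
  x = λ² - 2 - 2 = 9 - 4 ≡ 5; y = λ·(2 - 5) - 6 ≡ 7. → (5, 7)
3G: (5, 7) + (2, 6). λ = (6 - 7)/(2 - 5) ≡ 10/8 mod 11. 8⁻¹ ≡ 7 (mod 11), so λ ≡ 4.
  x = λ² - 5 - 2 = 16 - 7 ≡ 9; y = λ·(5 - 9) - 7 ≡ 10. → (9, 10)
3G = (9, 10).
Next 2H:
Repeated addition: build up to 2H.
2H: tangent at (1, 7): λ = (3·1² + 2)/(2·7) ≡ 5/3. 3⁻¹ ≡ 4 (mod 11) since 3·4 = 12 ≡ 1, so λ ≡ 5·4 ≡ 9.
  x = λ² - 1 - 1 = 81 - 2 ≡ 2; y = λ·(1 - 2) - 7 ≡ 6. → (2, 6)
2H = (2, 6).
Finally 3G + 2H:
(9, 10) + (2, 6). λ = (6 - 10)/(2 - 9) ≡ 7/4 mod 11. 4⁻¹ ≡ 3 (mod 11) since 4·3 = 12 ≡ 1, so λ ≡ 10.
  x = λ² - 9 - 2 = 100 - 11 ≡ 1; y = λ·(9 - 1) - 10 ≡ 4. → (1, 4)

(1, 4)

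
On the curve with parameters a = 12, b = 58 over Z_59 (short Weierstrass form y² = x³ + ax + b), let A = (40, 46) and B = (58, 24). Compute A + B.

(40, 46) + (58, 24). λ = (24 - 46)/(58 - 40) ≡ 37/18 mod 59. 18⁻¹ ≡ 23 (mod 59), so λ ≡ 25.
  x = λ² - 40 - 58 = 625 - 98 ≡ 55; y = λ·(40 - 55) - 46 ≡ 51. → (55, 51)

(55, 51)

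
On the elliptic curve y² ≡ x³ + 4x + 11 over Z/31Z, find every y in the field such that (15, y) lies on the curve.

6, 25

x³ + 4x + 11 = 3446 ≡ 5 (mod 31).
Square roots of 5 mod 31: 6 and 25 (since 6² = 36 ≡ 5).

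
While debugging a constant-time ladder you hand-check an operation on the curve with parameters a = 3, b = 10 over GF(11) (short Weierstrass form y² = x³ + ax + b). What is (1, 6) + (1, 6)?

tangent at (1, 6): λ = (3·1² + 3)/(2·6) ≡ 6/1. 1⁻¹ ≡ 1 (mod 11) since 1·1 = 1 ≡ 1, so λ ≡ 6·1 ≡ 6.
  x = λ² - 1 - 1 = 36 - 2 ≡ 1; y = λ·(1 - 1) - 6 ≡ 5. → (1, 5)

(1, 5)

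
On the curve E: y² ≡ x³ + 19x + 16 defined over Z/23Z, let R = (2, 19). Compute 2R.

(20, 22)

tangent at (2, 19): λ = (3·2² + 19)/(2·19) ≡ 8/15. 15⁻¹ ≡ 20 (mod 23) since 15·20 = 300 ≡ 1, so λ ≡ 8·20 ≡ 22.
  x = λ² - 2 - 2 = 484 - 4 ≡ 20; y = λ·(2 - 20) - 19 ≡ 22. → (20, 22)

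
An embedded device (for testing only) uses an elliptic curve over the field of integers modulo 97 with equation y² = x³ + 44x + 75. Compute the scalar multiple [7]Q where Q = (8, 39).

Repeated addition: build up to 7Q.
2Q: tangent at (8, 39): λ = (3·8² + 44)/(2·39) ≡ 42/78. 78⁻¹ ≡ 51 (mod 97) since 78·51 = 3978 ≡ 1, so λ ≡ 42·51 ≡ 8.
  x = λ² - 8 - 8 = 64 - 16 ≡ 48; y = λ·(8 - 48) - 39 ≡ 29. → (48, 29)
3Q: (48, 29) + (8, 39). λ = (39 - 29)/(8 - 48) ≡ 10/57 mod 97. 57⁻¹ ≡ 80 (mod 97) since 57·80 = 4560 ≡ 1, so λ ≡ 24.
  x = λ² - 48 - 8 = 576 - 56 ≡ 35; y = λ·(48 - 35) - 29 ≡ 89. → (35, 89)
4Q: (35, 89) + (8, 39). λ = (39 - 89)/(8 - 35) ≡ 47/70 mod 97. 70⁻¹ ≡ 79 (mod 97) since 70·79 = 5530 ≡ 1, so λ ≡ 27.
  x = λ² - 35 - 8 = 729 - 43 ≡ 7; y = λ·(35 - 7) - 89 ≡ 85. → (7, 85)
5Q: (7, 85) + (8, 39). λ = (39 - 85)/(8 - 7) ≡ 51/1 mod 97. 1⁻¹ ≡ 1 (mod 97), so λ ≡ 51.
  x = λ² - 7 - 8 = 2601 - 15 ≡ 64; y = λ·(7 - 64) - 85 ≡ 15. → (64, 15)
6Q: (64, 15) + (8, 39). λ = (39 - 15)/(8 - 64) ≡ 24/41 mod 97. 41⁻¹ ≡ 71 (mod 97) since 41·71 = 2911 ≡ 1, so λ ≡ 55.
  x = λ² - 64 - 8 = 3025 - 72 ≡ 43; y = λ·(64 - 43) - 15 ≡ 73. → (43, 73)
7Q: (43, 73) + (8, 39). λ = (39 - 73)/(8 - 43) ≡ 63/62 mod 97. 62⁻¹ ≡ 36 (mod 97), so λ ≡ 37.
  x = λ² - 43 - 8 = 1369 - 51 ≡ 57; y = λ·(43 - 57) - 73 ≡ 88. → (57, 88)

(57, 88)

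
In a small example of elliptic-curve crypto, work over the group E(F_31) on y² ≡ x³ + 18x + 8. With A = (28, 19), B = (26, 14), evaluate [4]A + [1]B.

First 4A:
Double-and-add on 4 = (100)₂. Start with A = (28, 19) for the leading 1-bit.
double: tangent at (28, 19): λ = (3·28² + 18)/(2·19) ≡ 14/7. 7⁻¹ ≡ 9 (mod 31) since 7·9 = 63 ≡ 1, so λ ≡ 14·9 ≡ 2.
  x = λ² - 28 - 28 = 4 - 56 ≡ 10; y = λ·(28 - 10) - 19 ≡ 17. → (10, 17)
double: tangent at (10, 17): λ = (3·10² + 18)/(2·17) ≡ 8/3. 3⁻¹ ≡ 21 (mod 31), so λ ≡ 8·21 ≡ 13.
  x = λ² - 10 - 10 = 169 - 20 ≡ 25; y = λ·(10 - 25) - 17 ≡ 5. → (25, 5)
4A = (25, 5).
Finally 4A + B:
(25, 5) + (26, 14). λ = (14 - 5)/(26 - 25) ≡ 9/1 mod 31. 1⁻¹ ≡ 1 (mod 31) since 1·1 = 1 ≡ 1, so λ ≡ 9.
  x = λ² - 25 - 26 = 81 - 51 ≡ 30; y = λ·(25 - 30) - 5 ≡ 12. → (30, 12)

(30, 12)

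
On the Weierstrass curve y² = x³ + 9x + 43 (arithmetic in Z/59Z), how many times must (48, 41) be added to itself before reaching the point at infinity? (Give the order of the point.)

9

2P: tangent at (48, 41): λ = (3·48² + 9)/(2·41) ≡ 18/23. 23⁻¹ ≡ 18 (mod 59), so λ ≡ 18·18 ≡ 29.
  x = λ² - 48 - 48 = 841 - 96 ≡ 37; y = λ·(48 - 37) - 41 ≡ 42. → (37, 42)
3P: (37, 42) + (48, 41). λ = (41 - 42)/(48 - 37) ≡ 58/11 mod 59. 11⁻¹ ≡ 43 (mod 59) since 11·43 = 473 ≡ 1, so λ ≡ 16.
  x = λ² - 37 - 48 = 256 - 85 ≡ 53; y = λ·(37 - 53) - 42 ≡ 56. → (53, 56)
4P: (53, 56) + (48, 41). λ = (41 - 56)/(48 - 53) ≡ 44/54 mod 59. 54⁻¹ ≡ 47 (mod 59) since 54·47 = 2538 ≡ 1, so λ ≡ 3.
  x = λ² - 53 - 48 = 9 - 101 ≡ 26; y = λ·(53 - 26) - 56 ≡ 25. → (26, 25)
5P: (26, 25) + (48, 41). λ = (41 - 25)/(48 - 26) ≡ 16/22 mod 59. 22⁻¹ ≡ 51 (mod 59), so λ ≡ 49.
  x = λ² - 26 - 48 = 2401 - 74 ≡ 26; y = λ·(26 - 26) - 25 ≡ 34. → (26, 34)
6P: (26, 34) + (48, 41). λ = (41 - 34)/(48 - 26) ≡ 7/22 mod 59. 22⁻¹ ≡ 51 (mod 59) since 22·51 = 1122 ≡ 1, so λ ≡ 3.
  x = λ² - 26 - 48 = 9 - 74 ≡ 53; y = λ·(26 - 53) - 34 ≡ 3. → (53, 3)
7P: (53, 3) + (48, 41). λ = (41 - 3)/(48 - 53) ≡ 38/54 mod 59. 54⁻¹ ≡ 47 (mod 59), so λ ≡ 16.
  x = λ² - 53 - 48 = 256 - 101 ≡ 37; y = λ·(53 - 37) - 3 ≡ 17. → (37, 17)
8P: (37, 17) + (48, 41). λ = (41 - 17)/(48 - 37) ≡ 24/11 mod 59. 11⁻¹ ≡ 43 (mod 59) since 11·43 = 473 ≡ 1, so λ ≡ 29.
  x = λ² - 37 - 48 = 841 - 85 ≡ 48; y = λ·(37 - 48) - 17 ≡ 18. → (48, 18)
9P: (48, 18) + (48, 41): same x and y₁ ≡ -y₂, so the sum is the point at infinity.
9P = the point at infinity, so the order is 9.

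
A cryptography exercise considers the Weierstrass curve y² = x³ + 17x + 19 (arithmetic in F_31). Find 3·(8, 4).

Write G = (8, 4).
Repeated addition: build up to 3G.
2G: tangent at (8, 4): λ = (3·8² + 17)/(2·4) ≡ 23/8. 8⁻¹ ≡ 4 (mod 31), so λ ≡ 23·4 ≡ 30.
  x = λ² - 8 - 8 = 900 - 16 ≡ 16; y = λ·(8 - 16) - 4 ≡ 4. → (16, 4)
3G: (16, 4) + (8, 4). λ = (4 - 4)/(8 - 16) ≡ 0/23 mod 31. 23⁻¹ ≡ 27 (mod 31) since 23·27 = 621 ≡ 1, so λ ≡ 0.
  x = λ² - 16 - 8 = 0 - 24 ≡ 7; y = λ·(16 - 7) - 4 ≡ 27. → (7, 27)

(7, 27)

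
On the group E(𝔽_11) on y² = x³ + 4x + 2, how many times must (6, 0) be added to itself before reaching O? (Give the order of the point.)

2

2P: (6, 0) + (6, 0): same x and y₁ ≡ -y₂, so the sum is O.
2P = O, so the order is 2.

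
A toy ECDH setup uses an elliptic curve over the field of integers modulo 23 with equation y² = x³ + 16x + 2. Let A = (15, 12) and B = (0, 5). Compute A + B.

(12, 17)

(15, 12) + (0, 5). λ = (5 - 12)/(0 - 15) ≡ 16/8 mod 23. 8⁻¹ ≡ 3 (mod 23), so λ ≡ 2.
  x = λ² - 15 - 0 = 4 - 15 ≡ 12; y = λ·(15 - 12) - 12 ≡ 17. → (12, 17)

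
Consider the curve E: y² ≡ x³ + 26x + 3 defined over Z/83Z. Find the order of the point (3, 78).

3

2P: tangent at (3, 78): λ = (3·3² + 26)/(2·78) ≡ 53/73. 73⁻¹ ≡ 58 (mod 83) since 73·58 = 4234 ≡ 1, so λ ≡ 53·58 ≡ 3.
  x = λ² - 3 - 3 = 9 - 6 ≡ 3; y = λ·(3 - 3) - 78 ≡ 5. → (3, 5)
3P: (3, 5) + (3, 78): same x and y₁ ≡ -y₂, so the sum is ∞.
3P = ∞, so the order is 3.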